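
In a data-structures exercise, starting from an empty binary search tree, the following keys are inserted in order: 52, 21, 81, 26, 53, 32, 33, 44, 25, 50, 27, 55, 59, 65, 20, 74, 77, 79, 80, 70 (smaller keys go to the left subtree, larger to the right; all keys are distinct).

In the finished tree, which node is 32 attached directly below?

Insert 52: tree is empty, so 52 becomes the root.
Insert 21: 21 < 52 → go left. Place as left child of 52.
Insert 81: 81 > 52 → go right. Place as right child of 52.
Insert 26: 26 < 52 → go left; 26 > 21 → go right. Place as right child of 21.
Insert 53: 53 > 52 → go right; 53 < 81 → go left. Place as left child of 81.
Insert 32: 32 < 52 → go left; 32 > 21 → go right; 32 > 26 → go right. Place as right child of 26.
Insert 33: 33 < 52 → go left; 33 > 21 → go right; 33 > 26 → go right; 33 > 32 → go right. Place as right child of 32.
Insert 44: 44 < 52 → go left; 44 > 21 → go right; 44 > 26 → go right; 44 > 32 → go right; 44 > 33 → go right. Place as right child of 33.
Insert 25: 25 < 52 → go left; 25 > 21 → go right; 25 < 26 → go left. Place as left child of 26.
Insert 50: 50 < 52 → go left; 50 > 21 → go right; 50 > 26 → go right; 50 > 32 → go right; 50 > 33 → go right; 50 > 44 → go right. Place as right child of 44.
Insert 27: 27 < 52 → go left; 27 > 21 → go right; 27 > 26 → go right; 27 < 32 → go left. Place as left child of 32.
Insert 55: 55 > 52 → go right; 55 < 81 → go left; 55 > 53 → go right. Place as right child of 53.
Insert 59: 59 > 52 → go right; 59 < 81 → go left; 59 > 53 → go right; 59 > 55 → go right. Place as right child of 55.
Insert 65: 65 > 52 → go right; 65 < 81 → go left; 65 > 53 → go right; 65 > 55 → go right; 65 > 59 → go right. Place as right child of 59.
Insert 20: 20 < 52 → go left; 20 < 21 → go left. Place as left child of 21.
Insert 74: 74 > 52 → go right; 74 < 81 → go left; 74 > 53 → go right; 74 > 55 → go right; 74 > 59 → go right; 74 > 65 → go right. Place as right child of 65.
Insert 77: 77 > 52 → go right; 77 < 81 → go left; 77 > 53 → go right; 77 > 55 → go right; 77 > 59 → go right; 77 > 65 → go right; 77 > 74 → go right. Place as right child of 74.
Insert 79: 79 > 52 → go right; 79 < 81 → go left; 79 > 53 → go right; 79 > 55 → go right; 79 > 59 → go right; 79 > 65 → go right; 79 > 74 → go right; 79 > 77 → go right. Place as right child of 77.
Insert 80: 80 > 52 → go right; 80 < 81 → go left; 80 > 53 → go right; 80 > 55 → go right; 80 > 59 → go right; 80 > 65 → go right; 80 > 74 → go right; 80 > 77 → go right; 80 > 79 → go right. Place as right child of 79.
Insert 70: 70 > 52 → go right; 70 < 81 → go left; 70 > 53 → go right; 70 > 55 → go right; 70 > 59 → go right; 70 > 65 → go right; 70 < 74 → go left. Place as left child of 74.

26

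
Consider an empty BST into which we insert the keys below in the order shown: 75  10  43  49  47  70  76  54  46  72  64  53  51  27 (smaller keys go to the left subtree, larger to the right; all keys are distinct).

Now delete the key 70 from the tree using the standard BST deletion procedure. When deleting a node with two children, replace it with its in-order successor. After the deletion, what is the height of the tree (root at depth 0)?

Insert 75: tree is empty, so 75 becomes the root.
Insert 10: 10 < 75 → go left. Place as left child of 75.
Insert 43: 43 < 75 → go left; 43 > 10 → go right. Place as right child of 10.
Insert 49: 49 < 75 → go left; 49 > 10 → go right; 49 > 43 → go right. Place as right child of 43.
Insert 47: 47 < 75 → go left; 47 > 10 → go right; 47 > 43 → go right; 47 < 49 → go left. Place as left child of 49.
Insert 70: 70 < 75 → go left; 70 > 10 → go right; 70 > 43 → go right; 70 > 49 → go right. Place as right child of 49.
Insert 76: 76 > 75 → go right. Place as right child of 75.
Insert 54: 54 < 75 → go left; 54 > 10 → go right; 54 > 43 → go right; 54 > 49 → go right; 54 < 70 → go left. Place as left child of 70.
Insert 46: 46 < 75 → go left; 46 > 10 → go right; 46 > 43 → go right; 46 < 49 → go left; 46 < 47 → go left. Place as left child of 47.
Insert 72: 72 < 75 → go left; 72 > 10 → go right; 72 > 43 → go right; 72 > 49 → go right; 72 > 70 → go right. Place as right child of 70.
Insert 64: 64 < 75 → go left; 64 > 10 → go right; 64 > 43 → go right; 64 > 49 → go right; 64 < 70 → go left; 64 > 54 → go right. Place as right child of 54.
Insert 53: 53 < 75 → go left; 53 > 10 → go right; 53 > 43 → go right; 53 > 49 → go right; 53 < 70 → go left; 53 < 54 → go left. Place as left child of 54.
Insert 51: 51 < 75 → go left; 51 > 10 → go right; 51 > 43 → go right; 51 > 49 → go right; 51 < 70 → go left; 51 < 54 → go left; 51 < 53 → go left. Place as left child of 53.
Insert 27: 27 < 75 → go left; 27 > 10 → go right; 27 < 43 → go left. Place as left child of 43.

Delete 70 (two children — replace with in-order successor).
After deletion, deepest node is 51 at depth 7.

7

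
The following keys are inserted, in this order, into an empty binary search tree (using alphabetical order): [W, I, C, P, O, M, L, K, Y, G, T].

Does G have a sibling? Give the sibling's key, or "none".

none

W: root
I: left child of W (depth 1)
C: left child of I (depth 2)
P: right child of I (depth 2)
O: left child of P (depth 3)
M: left child of O (depth 4)
L: left child of M (depth 5)
K: left child of L (depth 6)
Y: right child of W (depth 1)
G: right child of C (depth 3)
T: right child of P (depth 3)

G's parent is C, which has only one child.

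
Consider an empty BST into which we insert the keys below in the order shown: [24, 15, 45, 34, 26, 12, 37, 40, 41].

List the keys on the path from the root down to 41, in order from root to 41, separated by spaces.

Resulting structure (node: left, right):
  24: L=15, R=45
  15: L=12, R=–
  45: L=34, R=–
  34: L=26, R=37
  26: L=–, R=–
  12: L=–, R=–
  37: L=–, R=40
  40: L=–, R=41
  41: L=–, R=–

24 45 34 37 40 41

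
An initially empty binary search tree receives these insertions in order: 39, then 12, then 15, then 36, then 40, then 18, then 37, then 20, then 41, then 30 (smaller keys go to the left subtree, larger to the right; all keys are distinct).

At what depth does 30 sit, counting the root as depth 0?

6

39: root
12: left child of 39 (depth 1)
15: right child of 12 (depth 2)
36: right child of 15 (depth 3)
40: right child of 39 (depth 1)
18: left child of 36 (depth 4)
37: right child of 36 (depth 4)
20: right child of 18 (depth 5)
41: right child of 40 (depth 2)
30: right child of 20 (depth 6)

Path to 30: 39 → 12 → 15 → 36 → 18 → 20 → 30, which is 6 edges.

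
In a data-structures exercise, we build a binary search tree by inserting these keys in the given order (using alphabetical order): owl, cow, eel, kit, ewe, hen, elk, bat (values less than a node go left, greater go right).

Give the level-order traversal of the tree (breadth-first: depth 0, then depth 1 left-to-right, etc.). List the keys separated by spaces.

Insert owl: tree is empty, so owl becomes the root.
Insert cow: cow < owl → go left. Place as left child of owl.
Insert eel: eel < owl → go left; eel > cow → go right. Place as right child of cow.
Insert kit: kit < owl → go left; kit > cow → go right; kit > eel → go right. Place as right child of eel.
Insert ewe: ewe < owl → go left; ewe > cow → go right; ewe > eel → go right; ewe < kit → go left. Place as left child of kit.
Insert hen: hen < owl → go left; hen > cow → go right; hen > eel → go right; hen < kit → go left; hen > ewe → go right. Place as right child of ewe.
Insert elk: elk < owl → go left; elk > cow → go right; elk > eel → go right; elk < kit → go left; elk < ewe → go left. Place as left child of ewe.
Insert bat: bat < owl → go left; bat < cow → go left. Place as left child of cow.

owl cow bat eel kit ewe elk hen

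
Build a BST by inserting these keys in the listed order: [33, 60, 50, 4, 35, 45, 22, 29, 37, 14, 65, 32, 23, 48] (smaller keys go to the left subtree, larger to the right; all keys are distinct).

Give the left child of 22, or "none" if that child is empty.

14

33: root
60: right child of 33 (depth 1)
50: left child of 60 (depth 2)
4: left child of 33 (depth 1)
35: left child of 50 (depth 3)
45: right child of 35 (depth 4)
22: right child of 4 (depth 2)
29: right child of 22 (depth 3)
37: left child of 45 (depth 5)
14: left child of 22 (depth 3)
65: right child of 60 (depth 2)
32: right child of 29 (depth 4)
23: left child of 29 (depth 4)
48: right child of 45 (depth 5)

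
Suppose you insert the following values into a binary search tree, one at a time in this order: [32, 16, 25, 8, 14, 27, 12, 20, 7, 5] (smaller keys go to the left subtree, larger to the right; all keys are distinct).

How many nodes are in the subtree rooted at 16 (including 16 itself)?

9

32: root
16: left child of 32 (depth 1)
25: right child of 16 (depth 2)
8: left child of 16 (depth 2)
14: right child of 8 (depth 3)
27: right child of 25 (depth 3)
12: left child of 14 (depth 4)
20: left child of 25 (depth 3)
7: left child of 8 (depth 3)
5: left child of 7 (depth 4)

Subtree rooted at 16 contains: 16, 8, 7, 5, 14, 12, 25, 20, 27 — 9 nodes.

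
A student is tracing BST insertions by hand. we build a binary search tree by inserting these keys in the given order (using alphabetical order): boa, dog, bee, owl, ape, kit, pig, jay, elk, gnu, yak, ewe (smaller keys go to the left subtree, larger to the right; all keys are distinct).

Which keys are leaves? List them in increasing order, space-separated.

ape ewe yak

Resulting structure (node: left, right):
  boa: L=bee, R=dog
  dog: L=–, R=owl
  bee: L=ape, R=–
  owl: L=kit, R=pig
  ape: L=–, R=–
  kit: L=jay, R=–
  pig: L=–, R=yak
  jay: L=elk, R=–
  elk: L=–, R=gnu
  gnu: L=ewe, R=–
  yak: L=–, R=–
  ewe: L=–, R=–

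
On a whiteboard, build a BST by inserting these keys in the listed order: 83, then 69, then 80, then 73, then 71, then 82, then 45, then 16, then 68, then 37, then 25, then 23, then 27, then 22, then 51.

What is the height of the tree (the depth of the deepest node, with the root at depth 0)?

7

83: root
69: left child of 83 (depth 1)
80: right child of 69 (depth 2)
73: left child of 80 (depth 3)
71: left child of 73 (depth 4)
82: right child of 80 (depth 3)
45: left child of 69 (depth 2)
16: left child of 45 (depth 3)
68: right child of 45 (depth 3)
37: right child of 16 (depth 4)
25: left child of 37 (depth 5)
23: left child of 25 (depth 6)
27: right child of 25 (depth 6)
22: left child of 23 (depth 7)
51: left child of 68 (depth 4)

The deepest node is 22 at depth 7.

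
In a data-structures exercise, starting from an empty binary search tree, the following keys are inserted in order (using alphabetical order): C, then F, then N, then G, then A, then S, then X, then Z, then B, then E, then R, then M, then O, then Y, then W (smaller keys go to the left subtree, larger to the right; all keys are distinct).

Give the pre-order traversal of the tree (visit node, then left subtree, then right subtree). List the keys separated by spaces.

Insert C: tree is empty, so C becomes the root.
Insert F: F > C → go right. Place as right child of C.
Insert N: N > C → go right; N > F → go right. Place as right child of F.
Insert G: G > C → go right; G > F → go right; G < N → go left. Place as left child of N.
Insert A: A < C → go left. Place as left child of C.
Insert S: S > C → go right; S > F → go right; S > N → go right. Place as right child of N.
Insert X: X > C → go right; X > F → go right; X > N → go right; X > S → go right. Place as right child of S.
Insert Z: Z > C → go right; Z > F → go right; Z > N → go right; Z > S → go right; Z > X → go right. Place as right child of X.
Insert B: B < C → go left; B > A → go right. Place as right child of A.
Insert E: E > C → go right; E < F → go left. Place as left child of F.
Insert R: R > C → go right; R > F → go right; R > N → go right; R < S → go left. Place as left child of S.
Insert M: M > C → go right; M > F → go right; M < N → go left; M > G → go right. Place as right child of G.
Insert O: O > C → go right; O > F → go right; O > N → go right; O < S → go left; O < R → go left. Place as left child of R.
Insert Y: Y > C → go right; Y > F → go right; Y > N → go right; Y > S → go right; Y > X → go right; Y < Z → go left. Place as left child of Z.
Insert W: W > C → go right; W > F → go right; W > N → go right; W > S → go right; W < X → go left. Place as left child of X.

C A B F E N G M S R O X W Z Y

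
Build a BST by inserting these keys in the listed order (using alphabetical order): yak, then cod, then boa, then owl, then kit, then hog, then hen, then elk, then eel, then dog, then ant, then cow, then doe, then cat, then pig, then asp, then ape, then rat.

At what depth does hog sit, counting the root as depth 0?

4

Resulting structure (node: left, right):
  yak: L=cod, R=–
  cod: L=boa, R=owl
  boa: L=ant, R=cat
  owl: L=kit, R=pig
  kit: L=hog, R=–
  hog: L=hen, R=–
  hen: L=elk, R=–
  elk: L=eel, R=–
  eel: L=dog, R=–
  dog: L=cow, R=–
  ant: L=–, R=asp
  cow: L=–, R=doe
  doe: L=–, R=–
  cat: L=–, R=–
  pig: L=–, R=rat
  asp: L=ape, R=–
  ape: L=–, R=–
  rat: L=–, R=–

Path to hog: yak → cod → owl → kit → hog, which is 4 edges.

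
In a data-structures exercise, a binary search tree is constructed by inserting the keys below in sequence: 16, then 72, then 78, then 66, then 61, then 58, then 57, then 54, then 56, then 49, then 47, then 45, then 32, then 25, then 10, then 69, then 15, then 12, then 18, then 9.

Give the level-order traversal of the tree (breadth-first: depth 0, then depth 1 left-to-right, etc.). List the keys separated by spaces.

Insert 16: tree is empty, so 16 becomes the root.
Insert 72: 72 > 16 → go right. Place as right child of 16.
Insert 78: 78 > 16 → go right; 78 > 72 → go right. Place as right child of 72.
Insert 66: 66 > 16 → go right; 66 < 72 → go left. Place as left child of 72.
Insert 61: 61 > 16 → go right; 61 < 72 → go left; 61 < 66 → go left. Place as left child of 66.
Insert 58: 58 > 16 → go right; 58 < 72 → go left; 58 < 66 → go left; 58 < 61 → go left. Place as left child of 61.
Insert 57: 57 > 16 → go right; 57 < 72 → go left; 57 < 66 → go left; 57 < 61 → go left; 57 < 58 → go left. Place as left child of 58.
Insert 54: 54 > 16 → go right; 54 < 72 → go left; 54 < 66 → go left; 54 < 61 → go left; 54 < 58 → go left; 54 < 57 → go left. Place as left child of 57.
Insert 56: 56 > 16 → go right; 56 < 72 → go left; 56 < 66 → go left; 56 < 61 → go left; 56 < 58 → go left; 56 < 57 → go left; 56 > 54 → go right. Place as right child of 54.
Insert 49: 49 > 16 → go right; 49 < 72 → go left; 49 < 66 → go left; 49 < 61 → go left; 49 < 58 → go left; 49 < 57 → go left; 49 < 54 → go left. Place as left child of 54.
Insert 47: 47 > 16 → go right; 47 < 72 → go left; 47 < 66 → go left; 47 < 61 → go left; 47 < 58 → go left; 47 < 57 → go left; 47 < 54 → go left; 47 < 49 → go left. Place as left child of 49.
Insert 45: 45 > 16 → go right; 45 < 72 → go left; 45 < 66 → go left; 45 < 61 → go left; 45 < 58 → go left; 45 < 57 → go left; 45 < 54 → go left; 45 < 49 → go left; 45 < 47 → go left. Place as left child of 47.
Insert 32: 32 > 16 → go right; 32 < 72 → go left; 32 < 66 → go left; 32 < 61 → go left; 32 < 58 → go left; 32 < 57 → go left; 32 < 54 → go left; 32 < 49 → go left; 32 < 47 → go left; 32 < 45 → go left. Place as left child of 45.
Insert 25: 25 > 16 → go right; 25 < 72 → go left; 25 < 66 → go left; 25 < 61 → go left; 25 < 58 → go left; 25 < 57 → go left; 25 < 54 → go left; 25 < 49 → go left; 25 < 47 → go left; 25 < 45 → go left; 25 < 32 → go left. Place as left child of 32.
Insert 10: 10 < 16 → go left. Place as left child of 16.
Insert 69: 69 > 16 → go right; 69 < 72 → go left; 69 > 66 → go right. Place as right child of 66.
Insert 15: 15 < 16 → go left; 15 > 10 → go right. Place as right child of 10.
Insert 12: 12 < 16 → go left; 12 > 10 → go right; 12 < 15 → go left. Place as left child of 15.
Insert 18: 18 > 16 → go right; 18 < 72 → go left; 18 < 66 → go left; 18 < 61 → go left; 18 < 58 → go left; 18 < 57 → go left; 18 < 54 → go left; 18 < 49 → go left; 18 < 47 → go left; 18 < 45 → go left; 18 < 32 → go left; 18 < 25 → go left. Place as left child of 25.
Insert 9: 9 < 16 → go left; 9 < 10 → go left. Place as left child of 10.

16 10 72 9 15 66 78 12 61 69 58 57 54 49 56 47 45 32 25 18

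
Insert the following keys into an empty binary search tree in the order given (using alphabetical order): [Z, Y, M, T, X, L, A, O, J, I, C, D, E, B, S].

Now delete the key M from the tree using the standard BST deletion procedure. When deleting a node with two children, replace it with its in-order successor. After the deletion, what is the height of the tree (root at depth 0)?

Z: root
Y: left child of Z (depth 1)
M: left child of Y (depth 2)
T: right child of M (depth 3)
X: right child of T (depth 4)
L: left child of M (depth 3)
A: left child of L (depth 4)
O: left child of T (depth 4)
J: right child of A (depth 5)
I: left child of J (depth 6)
C: left child of I (depth 7)
D: right child of C (depth 8)
E: right child of D (depth 9)
B: left child of C (depth 8)
S: right child of O (depth 5)

Delete M (two children — replace with in-order successor).
After deletion, deepest node is E at depth 9.

9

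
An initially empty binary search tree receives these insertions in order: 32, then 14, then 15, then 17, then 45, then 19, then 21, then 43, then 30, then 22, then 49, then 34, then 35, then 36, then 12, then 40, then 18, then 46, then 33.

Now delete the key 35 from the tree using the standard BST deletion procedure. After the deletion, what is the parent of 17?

15

Insert 32: tree is empty, so 32 becomes the root.
Insert 14: 14 < 32 → go left. Place as left child of 32.
Insert 15: 15 < 32 → go left; 15 > 14 → go right. Place as right child of 14.
Insert 17: 17 < 32 → go left; 17 > 14 → go right; 17 > 15 → go right. Place as right child of 15.
Insert 45: 45 > 32 → go right. Place as right child of 32.
Insert 19: 19 < 32 → go left; 19 > 14 → go right; 19 > 15 → go right; 19 > 17 → go right. Place as right child of 17.
Insert 21: 21 < 32 → go left; 21 > 14 → go right; 21 > 15 → go right; 21 > 17 → go right; 21 > 19 → go right. Place as right child of 19.
Insert 43: 43 > 32 → go right; 43 < 45 → go left. Place as left child of 45.
Insert 30: 30 < 32 → go left; 30 > 14 → go right; 30 > 15 → go right; 30 > 17 → go right; 30 > 19 → go right; 30 > 21 → go right. Place as right child of 21.
Insert 22: 22 < 32 → go left; 22 > 14 → go right; 22 > 15 → go right; 22 > 17 → go right; 22 > 19 → go right; 22 > 21 → go right; 22 < 30 → go left. Place as left child of 30.
Insert 49: 49 > 32 → go right; 49 > 45 → go right. Place as right child of 45.
Insert 34: 34 > 32 → go right; 34 < 45 → go left; 34 < 43 → go left. Place as left child of 43.
Insert 35: 35 > 32 → go right; 35 < 45 → go left; 35 < 43 → go left; 35 > 34 → go right. Place as right child of 34.
Insert 36: 36 > 32 → go right; 36 < 45 → go left; 36 < 43 → go left; 36 > 34 → go right; 36 > 35 → go right. Place as right child of 35.
Insert 12: 12 < 32 → go left; 12 < 14 → go left. Place as left child of 14.
Insert 40: 40 > 32 → go right; 40 < 45 → go left; 40 < 43 → go left; 40 > 34 → go right; 40 > 35 → go right; 40 > 36 → go right. Place as right child of 36.
Insert 18: 18 < 32 → go left; 18 > 14 → go right; 18 > 15 → go right; 18 > 17 → go right; 18 < 19 → go left. Place as left child of 19.
Insert 46: 46 > 32 → go right; 46 > 45 → go right; 46 < 49 → go left. Place as left child of 49.
Insert 33: 33 > 32 → go right; 33 < 45 → go left; 33 < 43 → go left; 33 < 34 → go left. Place as left child of 34.

Delete 35 (at most one child — splice it out).
After deletion, 17's parent is 15.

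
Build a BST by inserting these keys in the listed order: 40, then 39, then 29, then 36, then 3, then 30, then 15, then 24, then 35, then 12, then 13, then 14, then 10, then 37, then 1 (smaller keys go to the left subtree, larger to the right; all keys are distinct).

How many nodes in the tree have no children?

6

40: root
39: left child of 40 (depth 1)
29: left child of 39 (depth 2)
36: right child of 29 (depth 3)
3: left child of 29 (depth 3)
30: left child of 36 (depth 4)
15: right child of 3 (depth 4)
24: right child of 15 (depth 5)
35: right child of 30 (depth 5)
12: left child of 15 (depth 5)
13: right child of 12 (depth 6)
14: right child of 13 (depth 7)
10: left child of 12 (depth 6)
37: right child of 36 (depth 4)
1: left child of 3 (depth 4)

Leaves: 1, 10, 14, 24, 35, 37 — 6 in total.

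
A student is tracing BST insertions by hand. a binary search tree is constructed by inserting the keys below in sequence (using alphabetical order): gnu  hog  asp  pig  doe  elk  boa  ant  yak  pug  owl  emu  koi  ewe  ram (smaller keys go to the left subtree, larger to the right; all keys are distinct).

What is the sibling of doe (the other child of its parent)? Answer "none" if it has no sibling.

ant

gnu: root
hog: right child of gnu (depth 1)
asp: left child of gnu (depth 1)
pig: right child of hog (depth 2)
doe: right child of asp (depth 2)
elk: right child of doe (depth 3)
boa: left child of doe (depth 3)
ant: left child of asp (depth 2)
yak: right child of pig (depth 3)
pug: left child of yak (depth 4)
owl: left child of pig (depth 3)
emu: right child of elk (depth 4)
koi: left child of owl (depth 4)
ewe: right child of emu (depth 5)
ram: right child of pug (depth 5)

doe's parent is asp; the other child of asp is ant.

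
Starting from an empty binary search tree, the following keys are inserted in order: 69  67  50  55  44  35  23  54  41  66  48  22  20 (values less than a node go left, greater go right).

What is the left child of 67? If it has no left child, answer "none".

50

Resulting structure (node: left, right):
  69: L=67, R=–
  67: L=50, R=–
  50: L=44, R=55
  55: L=54, R=66
  44: L=35, R=48
  35: L=23, R=41
  23: L=22, R=–
  54: L=–, R=–
  41: L=–, R=–
  66: L=–, R=–
  48: L=–, R=–
  22: L=20, R=–
  20: L=–, R=–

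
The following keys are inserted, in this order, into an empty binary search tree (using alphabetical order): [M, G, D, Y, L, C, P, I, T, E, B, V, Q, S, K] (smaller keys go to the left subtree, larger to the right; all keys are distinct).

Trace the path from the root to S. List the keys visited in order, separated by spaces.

Resulting structure (node: left, right):
  M: L=G, R=Y
  G: L=D, R=L
  D: L=C, R=E
  Y: L=P, R=–
  L: L=I, R=–
  C: L=B, R=–
  P: L=–, R=T
  I: L=–, R=K
  T: L=Q, R=V
  E: L=–, R=–
  B: L=–, R=–
  V: L=–, R=–
  Q: L=–, R=S
  S: L=–, R=–
  K: L=–, R=–

M Y P T Q S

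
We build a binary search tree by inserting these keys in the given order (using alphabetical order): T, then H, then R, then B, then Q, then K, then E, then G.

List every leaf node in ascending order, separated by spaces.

T: root
H: left child of T (depth 1)
R: right child of H (depth 2)
B: left child of H (depth 2)
Q: left child of R (depth 3)
K: left child of Q (depth 4)
E: right child of B (depth 3)
G: right child of E (depth 4)

G K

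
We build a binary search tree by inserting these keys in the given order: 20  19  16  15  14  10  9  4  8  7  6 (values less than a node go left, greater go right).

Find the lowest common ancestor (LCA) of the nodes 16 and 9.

Insert 20: tree is empty, so 20 becomes the root.
Insert 19: 19 < 20 → go left. Place as left child of 20.
Insert 16: 16 < 20 → go left; 16 < 19 → go left. Place as left child of 19.
Insert 15: 15 < 20 → go left; 15 < 19 → go left; 15 < 16 → go left. Place as left child of 16.
Insert 14: 14 < 20 → go left; 14 < 19 → go left; 14 < 16 → go left; 14 < 15 → go left. Place as left child of 15.
Insert 10: 10 < 20 → go left; 10 < 19 → go left; 10 < 16 → go left; 10 < 15 → go left; 10 < 14 → go left. Place as left child of 14.
Insert 9: 9 < 20 → go left; 9 < 19 → go left; 9 < 16 → go left; 9 < 15 → go left; 9 < 14 → go left; 9 < 10 → go left. Place as left child of 10.
Insert 4: 4 < 20 → go left; 4 < 19 → go left; 4 < 16 → go left; 4 < 15 → go left; 4 < 14 → go left; 4 < 10 → go left; 4 < 9 → go left. Place as left child of 9.
Insert 8: 8 < 20 → go left; 8 < 19 → go left; 8 < 16 → go left; 8 < 15 → go left; 8 < 14 → go left; 8 < 10 → go left; 8 < 9 → go left; 8 > 4 → go right. Place as right child of 4.
Insert 7: 7 < 20 → go left; 7 < 19 → go left; 7 < 16 → go left; 7 < 15 → go left; 7 < 14 → go left; 7 < 10 → go left; 7 < 9 → go left; 7 > 4 → go right; 7 < 8 → go left. Place as left child of 8.
Insert 6: 6 < 20 → go left; 6 < 19 → go left; 6 < 16 → go left; 6 < 15 → go left; 6 < 14 → go left; 6 < 10 → go left; 6 < 9 → go left; 6 > 4 → go right; 6 < 8 → go left; 6 < 7 → go left. Place as left child of 7.

Path to 16: 20 → 19 → 16
Path to 9: 20 → 19 → 16 → 15 → 14 → 10 → 9
16 lies on both paths and is an ancestor of the other node.

16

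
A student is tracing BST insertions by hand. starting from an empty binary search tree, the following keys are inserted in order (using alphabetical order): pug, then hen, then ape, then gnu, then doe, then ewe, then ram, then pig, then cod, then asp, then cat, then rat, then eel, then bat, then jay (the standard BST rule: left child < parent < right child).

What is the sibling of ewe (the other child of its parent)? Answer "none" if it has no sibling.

cod

Insert pug: tree is empty, so pug becomes the root.
Insert hen: hen < pug → go left. Place as left child of pug.
Insert ape: ape < pug → go left; ape < hen → go left. Place as left child of hen.
Insert gnu: gnu < pug → go left; gnu < hen → go left; gnu > ape → go right. Place as right child of ape.
Insert doe: doe < pug → go left; doe < hen → go left; doe > ape → go right; doe < gnu → go left. Place as left child of gnu.
Insert ewe: ewe < pug → go left; ewe < hen → go left; ewe > ape → go right; ewe < gnu → go left; ewe > doe → go right. Place as right child of doe.
Insert ram: ram > pug → go right. Place as right child of pug.
Insert pig: pig < pug → go left; pig > hen → go right. Place as right child of hen.
Insert cod: cod < pug → go left; cod < hen → go left; cod > ape → go right; cod < gnu → go left; cod < doe → go left. Place as left child of doe.
Insert asp: asp < pug → go left; asp < hen → go left; asp > ape → go right; asp < gnu → go left; asp < doe → go left; asp < cod → go left. Place as left child of cod.
Insert cat: cat < pug → go left; cat < hen → go left; cat > ape → go right; cat < gnu → go left; cat < doe → go left; cat < cod → go left; cat > asp → go right. Place as right child of asp.
Insert rat: rat > pug → go right; rat > ram → go right. Place as right child of ram.
Insert eel: eel < pug → go left; eel < hen → go left; eel > ape → go right; eel < gnu → go left; eel > doe → go right; eel < ewe → go left. Place as left child of ewe.
Insert bat: bat < pug → go left; bat < hen → go left; bat > ape → go right; bat < gnu → go left; bat < doe → go left; bat < cod → go left; bat > asp → go right; bat < cat → go left. Place as left child of cat.
Insert jay: jay < pug → go left; jay > hen → go right; jay < pig → go left. Place as left child of pig.

ewe's parent is doe; the other child of doe is cod.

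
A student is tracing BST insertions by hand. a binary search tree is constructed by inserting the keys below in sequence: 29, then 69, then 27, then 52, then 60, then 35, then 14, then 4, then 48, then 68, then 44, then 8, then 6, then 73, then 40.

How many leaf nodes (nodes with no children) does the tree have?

29: root
69: right child of 29 (depth 1)
27: left child of 29 (depth 1)
52: left child of 69 (depth 2)
60: right child of 52 (depth 3)
35: left child of 52 (depth 3)
14: left child of 27 (depth 2)
4: left child of 14 (depth 3)
48: right child of 35 (depth 4)
68: right child of 60 (depth 4)
44: left child of 48 (depth 5)
8: right child of 4 (depth 4)
6: left child of 8 (depth 5)
73: right child of 69 (depth 2)
40: left child of 44 (depth 6)

Leaves: 6, 40, 68, 73 — 4 in total.

4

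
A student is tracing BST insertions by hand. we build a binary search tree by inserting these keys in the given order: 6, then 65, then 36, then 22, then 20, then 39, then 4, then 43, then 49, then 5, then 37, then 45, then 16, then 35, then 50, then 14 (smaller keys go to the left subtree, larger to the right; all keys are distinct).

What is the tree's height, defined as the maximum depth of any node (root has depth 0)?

6

6: root
65: right child of 6 (depth 1)
36: left child of 65 (depth 2)
22: left child of 36 (depth 3)
20: left child of 22 (depth 4)
39: right child of 36 (depth 3)
4: left child of 6 (depth 1)
43: right child of 39 (depth 4)
49: right child of 43 (depth 5)
5: right child of 4 (depth 2)
37: left child of 39 (depth 4)
45: left child of 49 (depth 6)
16: left child of 20 (depth 5)
35: right child of 22 (depth 4)
50: right child of 49 (depth 6)
14: left child of 16 (depth 6)

The deepest node is 45 at depth 6.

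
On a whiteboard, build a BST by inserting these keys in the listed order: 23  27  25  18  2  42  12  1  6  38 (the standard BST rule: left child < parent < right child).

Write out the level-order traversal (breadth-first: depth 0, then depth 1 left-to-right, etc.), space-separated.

23 18 27 2 25 42 1 12 38 6

Insert 23: tree is empty, so 23 becomes the root.
Insert 27: 27 > 23 → go right. Place as right child of 23.
Insert 25: 25 > 23 → go right; 25 < 27 → go left. Place as left child of 27.
Insert 18: 18 < 23 → go left. Place as left child of 23.
Insert 2: 2 < 23 → go left; 2 < 18 → go left. Place as left child of 18.
Insert 42: 42 > 23 → go right; 42 > 27 → go right. Place as right child of 27.
Insert 12: 12 < 23 → go left; 12 < 18 → go left; 12 > 2 → go right. Place as right child of 2.
Insert 1: 1 < 23 → go left; 1 < 18 → go left; 1 < 2 → go left. Place as left child of 2.
Insert 6: 6 < 23 → go left; 6 < 18 → go left; 6 > 2 → go right; 6 < 12 → go left. Place as left child of 12.
Insert 38: 38 > 23 → go right; 38 > 27 → go right; 38 < 42 → go left. Place as left child of 42.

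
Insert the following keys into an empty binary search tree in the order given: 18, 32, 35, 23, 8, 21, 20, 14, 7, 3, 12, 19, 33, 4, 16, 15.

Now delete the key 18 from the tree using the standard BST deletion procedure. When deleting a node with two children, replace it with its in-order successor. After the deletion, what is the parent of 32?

Insert 18: tree is empty, so 18 becomes the root.
Insert 32: 32 > 18 → go right. Place as right child of 18.
Insert 35: 35 > 18 → go right; 35 > 32 → go right. Place as right child of 32.
Insert 23: 23 > 18 → go right; 23 < 32 → go left. Place as left child of 32.
Insert 8: 8 < 18 → go left. Place as left child of 18.
Insert 21: 21 > 18 → go right; 21 < 32 → go left; 21 < 23 → go left. Place as left child of 23.
Insert 20: 20 > 18 → go right; 20 < 32 → go left; 20 < 23 → go left; 20 < 21 → go left. Place as left child of 21.
Insert 14: 14 < 18 → go left; 14 > 8 → go right. Place as right child of 8.
Insert 7: 7 < 18 → go left; 7 < 8 → go left. Place as left child of 8.
Insert 3: 3 < 18 → go left; 3 < 8 → go left; 3 < 7 → go left. Place as left child of 7.
Insert 12: 12 < 18 → go left; 12 > 8 → go right; 12 < 14 → go left. Place as left child of 14.
Insert 19: 19 > 18 → go right; 19 < 32 → go left; 19 < 23 → go left; 19 < 21 → go left; 19 < 20 → go left. Place as left child of 20.
Insert 33: 33 > 18 → go right; 33 > 32 → go right; 33 < 35 → go left. Place as left child of 35.
Insert 4: 4 < 18 → go left; 4 < 8 → go left; 4 < 7 → go left; 4 > 3 → go right. Place as right child of 3.
Insert 16: 16 < 18 → go left; 16 > 8 → go right; 16 > 14 → go right. Place as right child of 14.
Insert 15: 15 < 18 → go left; 15 > 8 → go right; 15 > 14 → go right; 15 < 16 → go left. Place as left child of 16.

Delete 18 (two children — replace with in-order successor).
After deletion, 32's parent is 19.

19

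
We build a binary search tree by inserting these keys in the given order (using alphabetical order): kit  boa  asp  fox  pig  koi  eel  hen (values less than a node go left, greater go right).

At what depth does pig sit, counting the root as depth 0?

Resulting structure (node: left, right):
  kit: L=boa, R=pig
  boa: L=asp, R=fox
  asp: L=–, R=–
  fox: L=eel, R=hen
  pig: L=koi, R=–
  koi: L=–, R=–
  eel: L=–, R=–
  hen: L=–, R=–

Path to pig: kit → pig, which is 1 edge.

1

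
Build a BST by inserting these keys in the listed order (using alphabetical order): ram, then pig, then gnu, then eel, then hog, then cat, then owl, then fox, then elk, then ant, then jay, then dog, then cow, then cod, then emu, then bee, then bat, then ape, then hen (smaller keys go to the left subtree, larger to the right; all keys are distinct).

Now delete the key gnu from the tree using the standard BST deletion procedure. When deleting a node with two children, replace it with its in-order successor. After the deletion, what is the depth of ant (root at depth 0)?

Resulting structure (node: left, right):
  ram: L=pig, R=–
  pig: L=gnu, R=–
  gnu: L=eel, R=hog
  eel: L=cat, R=fox
  hog: L=hen, R=owl
  cat: L=ant, R=dog
  owl: L=jay, R=–
  fox: L=elk, R=–
  elk: L=–, R=emu
  ant: L=–, R=bee
  jay: L=–, R=–
  dog: L=cow, R=–
  cow: L=cod, R=–
  cod: L=–, R=–
  emu: L=–, R=–
  bee: L=bat, R=–
  bat: L=ape, R=–
  ape: L=–, R=–
  hen: L=–, R=–

Delete gnu (two children — replace with in-order successor).
After deletion, path to ant: ram → pig → hen → eel → cat → ant.

5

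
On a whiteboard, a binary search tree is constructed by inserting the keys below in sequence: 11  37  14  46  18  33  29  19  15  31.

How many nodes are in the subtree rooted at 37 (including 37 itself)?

Insert 11: tree is empty, so 11 becomes the root.
Insert 37: 37 > 11 → go right. Place as right child of 11.
Insert 14: 14 > 11 → go right; 14 < 37 → go left. Place as left child of 37.
Insert 46: 46 > 11 → go right; 46 > 37 → go right. Place as right child of 37.
Insert 18: 18 > 11 → go right; 18 < 37 → go left; 18 > 14 → go right. Place as right child of 14.
Insert 33: 33 > 11 → go right; 33 < 37 → go left; 33 > 14 → go right; 33 > 18 → go right. Place as right child of 18.
Insert 29: 29 > 11 → go right; 29 < 37 → go left; 29 > 14 → go right; 29 > 18 → go right; 29 < 33 → go left. Place as left child of 33.
Insert 19: 19 > 11 → go right; 19 < 37 → go left; 19 > 14 → go right; 19 > 18 → go right; 19 < 33 → go left; 19 < 29 → go left. Place as left child of 29.
Insert 15: 15 > 11 → go right; 15 < 37 → go left; 15 > 14 → go right; 15 < 18 → go left. Place as left child of 18.
Insert 31: 31 > 11 → go right; 31 < 37 → go left; 31 > 14 → go right; 31 > 18 → go right; 31 < 33 → go left; 31 > 29 → go right. Place as right child of 29.

Subtree rooted at 37 contains: 37, 14, 18, 15, 33, 29, 19, 31, 46 — 9 nodes.

9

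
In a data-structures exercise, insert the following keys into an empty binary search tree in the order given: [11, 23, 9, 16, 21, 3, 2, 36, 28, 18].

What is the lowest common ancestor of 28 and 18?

23

Insert 11: tree is empty, so 11 becomes the root.
Insert 23: 23 > 11 → go right. Place as right child of 11.
Insert 9: 9 < 11 → go left. Place as left child of 11.
Insert 16: 16 > 11 → go right; 16 < 23 → go left. Place as left child of 23.
Insert 21: 21 > 11 → go right; 21 < 23 → go left; 21 > 16 → go right. Place as right child of 16.
Insert 3: 3 < 11 → go left; 3 < 9 → go left. Place as left child of 9.
Insert 2: 2 < 11 → go left; 2 < 9 → go left; 2 < 3 → go left. Place as left child of 3.
Insert 36: 36 > 11 → go right; 36 > 23 → go right. Place as right child of 23.
Insert 28: 28 > 11 → go right; 28 > 23 → go right; 28 < 36 → go left. Place as left child of 36.
Insert 18: 18 > 11 → go right; 18 < 23 → go left; 18 > 16 → go right; 18 < 21 → go left. Place as left child of 21.

Path to 28: 11 → 23 → 36 → 28
Path to 18: 11 → 23 → 16 → 21 → 18
The paths share a prefix ending at 23, then split left and right.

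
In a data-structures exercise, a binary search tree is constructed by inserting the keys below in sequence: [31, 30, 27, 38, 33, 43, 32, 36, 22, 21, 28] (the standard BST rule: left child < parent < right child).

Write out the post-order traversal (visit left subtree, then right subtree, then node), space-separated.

21 22 28 27 30 32 36 33 43 38 31

Resulting structure (node: left, right):
  31: L=30, R=38
  30: L=27, R=–
  27: L=22, R=28
  38: L=33, R=43
  33: L=32, R=36
  43: L=–, R=–
  32: L=–, R=–
  36: L=–, R=–
  22: L=21, R=–
  21: L=–, R=–
  28: L=–, R=–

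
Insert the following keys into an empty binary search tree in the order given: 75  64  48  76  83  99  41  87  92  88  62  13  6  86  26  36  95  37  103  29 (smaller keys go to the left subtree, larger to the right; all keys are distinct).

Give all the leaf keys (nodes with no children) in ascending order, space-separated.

Resulting structure (node: left, right):
  75: L=64, R=76
  64: L=48, R=–
  48: L=41, R=62
  76: L=–, R=83
  83: L=–, R=99
  99: L=87, R=103
  41: L=13, R=–
  87: L=86, R=92
  92: L=88, R=95
  88: L=–, R=–
  62: L=–, R=–
  13: L=6, R=26
  6: L=–, R=–
  86: L=–, R=–
  26: L=–, R=36
  36: L=29, R=37
  95: L=–, R=–
  37: L=–, R=–
  103: L=–, R=–
  29: L=–, R=–

6 29 37 62 86 88 95 103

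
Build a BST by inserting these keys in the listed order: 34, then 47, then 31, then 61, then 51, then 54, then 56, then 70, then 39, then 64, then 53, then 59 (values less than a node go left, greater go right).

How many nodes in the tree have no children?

Resulting structure (node: left, right):
  34: L=31, R=47
  47: L=39, R=61
  31: L=–, R=–
  61: L=51, R=70
  51: L=–, R=54
  54: L=53, R=56
  56: L=–, R=59
  70: L=64, R=–
  39: L=–, R=–
  64: L=–, R=–
  53: L=–, R=–
  59: L=–, R=–

Leaves: 31, 39, 53, 59, 64 — 5 in total.

5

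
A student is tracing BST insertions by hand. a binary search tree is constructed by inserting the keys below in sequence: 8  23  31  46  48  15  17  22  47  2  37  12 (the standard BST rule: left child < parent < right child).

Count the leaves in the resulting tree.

5

Insert 8: tree is empty, so 8 becomes the root.
Insert 23: 23 > 8 → go right. Place as right child of 8.
Insert 31: 31 > 8 → go right; 31 > 23 → go right. Place as right child of 23.
Insert 46: 46 > 8 → go right; 46 > 23 → go right; 46 > 31 → go right. Place as right child of 31.
Insert 48: 48 > 8 → go right; 48 > 23 → go right; 48 > 31 → go right; 48 > 46 → go right. Place as right child of 46.
Insert 15: 15 > 8 → go right; 15 < 23 → go left. Place as left child of 23.
Insert 17: 17 > 8 → go right; 17 < 23 → go left; 17 > 15 → go right. Place as right child of 15.
Insert 22: 22 > 8 → go right; 22 < 23 → go left; 22 > 15 → go right; 22 > 17 → go right. Place as right child of 17.
Insert 47: 47 > 8 → go right; 47 > 23 → go right; 47 > 31 → go right; 47 > 46 → go right; 47 < 48 → go left. Place as left child of 48.
Insert 2: 2 < 8 → go left. Place as left child of 8.
Insert 37: 37 > 8 → go right; 37 > 23 → go right; 37 > 31 → go right; 37 < 46 → go left. Place as left child of 46.
Insert 12: 12 > 8 → go right; 12 < 23 → go left; 12 < 15 → go left. Place as left child of 15.

Leaves: 2, 12, 22, 37, 47 — 5 in total.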